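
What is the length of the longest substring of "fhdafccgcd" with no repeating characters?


Input: "fhdafccgcd"
Sliding window (track last position of each char):
  Position 0 ('f'): window [0,0] length 1 -- new best
  Position 1 ('h'): window [0,1] length 2 -- new best
  Position 2 ('d'): window [0,2] length 3 -- new best
  Position 3 ('a'): window [0,3] length 4 -- new best
  Position 4 ('f'): repeat (last at 0), move window start to 1
  Position 4 ('f'): window [1,4] length 4
  Position 5 ('c'): window [1,5] length 5 -- new best
  Position 6 ('c'): repeat (last at 5), move window start to 6
  Position 6 ('c'): window [6,6] length 1
  Position 7 ('g'): window [6,7] length 2
  Position 8 ('c'): repeat (last at 6), move window start to 7
  Position 8 ('c'): window [7,8] length 2
  Position 9 ('d'): window [7,9] length 3
Longest substring with no repeats: "hdafc" with length 5

5


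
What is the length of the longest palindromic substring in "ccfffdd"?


Input: "ccfffdd"
Checking substrings for palindromes:
  [2:5] "fff" (len 3) => palindrome
  [0:2] "cc" (len 2) => palindrome
  [2:4] "ff" (len 2) => palindrome
  [3:5] "ff" (len 2) => palindrome
  [5:7] "dd" (len 2) => palindrome
Longest palindromic substring: "fff" with length 3

3


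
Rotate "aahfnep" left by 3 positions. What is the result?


Input: "aahfnep", rotate left by 3
First 3 characters: "aah"
Remaining characters: "fnep"
Concatenate remaining + first: "fnep" + "aah" = "fnepaah"

fnepaah


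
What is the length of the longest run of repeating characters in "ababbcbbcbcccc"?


Input: "ababbcbbcbcccc"
Scanning for longest run:
  Position 1 ('b'): new char, reset run to 1
  Position 2 ('a'): new char, reset run to 1
  Position 3 ('b'): new char, reset run to 1
  Position 4 ('b'): continues run of 'b', length=2
  Position 5 ('c'): new char, reset run to 1
  Position 6 ('b'): new char, reset run to 1
  Position 7 ('b'): continues run of 'b', length=2
  Position 8 ('c'): new char, reset run to 1
  Position 9 ('b'): new char, reset run to 1
  Position 10 ('c'): new char, reset run to 1
  Position 11 ('c'): continues run of 'c', length=2
  Position 12 ('c'): continues run of 'c', length=3
  Position 13 ('c'): continues run of 'c', length=4
Longest run: 'c' with length 4

4


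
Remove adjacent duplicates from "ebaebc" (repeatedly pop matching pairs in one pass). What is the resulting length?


Input: ebaebc
Stack-based adjacent duplicate removal:
  Read 'e': push. Stack: e
  Read 'b': push. Stack: eb
  Read 'a': push. Stack: eba
  Read 'e': push. Stack: ebae
  Read 'b': push. Stack: ebaeb
  Read 'c': push. Stack: ebaebc
Final stack: "ebaebc" (length 6)

6


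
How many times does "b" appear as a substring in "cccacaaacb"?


Searching for "b" in "cccacaaacb"
Scanning each position:
  Position 0: "c" => no
  Position 1: "c" => no
  Position 2: "c" => no
  Position 3: "a" => no
  Position 4: "c" => no
  Position 5: "a" => no
  Position 6: "a" => no
  Position 7: "a" => no
  Position 8: "c" => no
  Position 9: "b" => MATCH
Total occurrences: 1

1


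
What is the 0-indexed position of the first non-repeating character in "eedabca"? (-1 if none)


Input: eedabca
Character frequencies:
  'a': 2
  'b': 1
  'c': 1
  'd': 1
  'e': 2
Scanning left to right for freq == 1:
  Position 0 ('e'): freq=2, skip
  Position 1 ('e'): freq=2, skip
  Position 2 ('d'): unique! => answer = 2

2


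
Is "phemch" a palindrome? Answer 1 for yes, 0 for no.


Input: phemch
Reversed: hcmehp
  Compare pos 0 ('p') with pos 5 ('h'): MISMATCH
  Compare pos 1 ('h') with pos 4 ('c'): MISMATCH
  Compare pos 2 ('e') with pos 3 ('m'): MISMATCH
Result: not a palindrome

0


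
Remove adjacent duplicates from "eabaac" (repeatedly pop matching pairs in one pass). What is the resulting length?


Input: eabaac
Stack-based adjacent duplicate removal:
  Read 'e': push. Stack: e
  Read 'a': push. Stack: ea
  Read 'b': push. Stack: eab
  Read 'a': push. Stack: eaba
  Read 'a': matches stack top 'a' => pop. Stack: eab
  Read 'c': push. Stack: eabc
Final stack: "eabc" (length 4)

4


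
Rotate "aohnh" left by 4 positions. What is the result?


Input: "aohnh", rotate left by 4
First 4 characters: "aohn"
Remaining characters: "h"
Concatenate remaining + first: "h" + "aohn" = "haohn"

haohn


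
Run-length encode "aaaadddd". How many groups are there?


Input: aaaadddd
Scanning for consecutive runs:
  Group 1: 'a' x 4 (positions 0-3)
  Group 2: 'd' x 4 (positions 4-7)
Total groups: 2

2


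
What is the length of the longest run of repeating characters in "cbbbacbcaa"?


Input: "cbbbacbcaa"
Scanning for longest run:
  Position 1 ('b'): new char, reset run to 1
  Position 2 ('b'): continues run of 'b', length=2
  Position 3 ('b'): continues run of 'b', length=3
  Position 4 ('a'): new char, reset run to 1
  Position 5 ('c'): new char, reset run to 1
  Position 6 ('b'): new char, reset run to 1
  Position 7 ('c'): new char, reset run to 1
  Position 8 ('a'): new char, reset run to 1
  Position 9 ('a'): continues run of 'a', length=2
Longest run: 'b' with length 3

3


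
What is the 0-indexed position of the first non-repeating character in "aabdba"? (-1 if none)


Input: aabdba
Character frequencies:
  'a': 3
  'b': 2
  'd': 1
Scanning left to right for freq == 1:
  Position 0 ('a'): freq=3, skip
  Position 1 ('a'): freq=3, skip
  Position 2 ('b'): freq=2, skip
  Position 3 ('d'): unique! => answer = 3

3


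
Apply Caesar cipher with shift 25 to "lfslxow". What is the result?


Caesar cipher: shift "lfslxow" by 25
  'l' (pos 11) + 25 = pos 10 = 'k'
  'f' (pos 5) + 25 = pos 4 = 'e'
  's' (pos 18) + 25 = pos 17 = 'r'
  'l' (pos 11) + 25 = pos 10 = 'k'
  'x' (pos 23) + 25 = pos 22 = 'w'
  'o' (pos 14) + 25 = pos 13 = 'n'
  'w' (pos 22) + 25 = pos 21 = 'v'
Result: kerkwnv

kerkwnv


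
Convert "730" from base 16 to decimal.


Input: "730" in base 16
Positional expansion:
  Digit '7' (value 7) x 16^2 = 1792
  Digit '3' (value 3) x 16^1 = 48
  Digit '0' (value 0) x 16^0 = 0
Sum = 1840

1840


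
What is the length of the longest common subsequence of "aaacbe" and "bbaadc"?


LCS of "aaacbe" and "bbaadc"
DP table:
           b    b    a    a    d    c
      0    0    0    0    0    0    0
  a   0    0    0    1    1    1    1
  a   0    0    0    1    2    2    2
  a   0    0    0    1    2    2    2
  c   0    0    0    1    2    2    3
  b   0    1    1    1    2    2    3
  e   0    1    1    1    2    2    3
LCS length = dp[6][6] = 3

3


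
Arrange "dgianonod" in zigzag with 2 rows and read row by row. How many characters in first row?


Zigzag "dgianonod" into 2 rows:
Placing characters:
  'd' => row 0
  'g' => row 1
  'i' => row 0
  'a' => row 1
  'n' => row 0
  'o' => row 1
  'n' => row 0
  'o' => row 1
  'd' => row 0
Rows:
  Row 0: "dinnd"
  Row 1: "gaoo"
First row length: 5

5


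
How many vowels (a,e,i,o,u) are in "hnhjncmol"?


Input: hnhjncmol
Checking each character:
  'h' at position 0: consonant
  'n' at position 1: consonant
  'h' at position 2: consonant
  'j' at position 3: consonant
  'n' at position 4: consonant
  'c' at position 5: consonant
  'm' at position 6: consonant
  'o' at position 7: vowel (running total: 1)
  'l' at position 8: consonant
Total vowels: 1

1


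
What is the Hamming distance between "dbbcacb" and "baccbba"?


Comparing "dbbcacb" and "baccbba" position by position:
  Position 0: 'd' vs 'b' => differ
  Position 1: 'b' vs 'a' => differ
  Position 2: 'b' vs 'c' => differ
  Position 3: 'c' vs 'c' => same
  Position 4: 'a' vs 'b' => differ
  Position 5: 'c' vs 'b' => differ
  Position 6: 'b' vs 'a' => differ
Total differences (Hamming distance): 6

6


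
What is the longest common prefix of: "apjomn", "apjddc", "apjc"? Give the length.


Words: apjomn, apjddc, apjc
  Position 0: all 'a' => match
  Position 1: all 'p' => match
  Position 2: all 'j' => match
  Position 3: ('o', 'd', 'c') => mismatch, stop
LCP = "apj" (length 3)

3


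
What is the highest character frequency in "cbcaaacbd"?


Input: cbcaaacbd
Character counts:
  'a': 3
  'b': 2
  'c': 3
  'd': 1
Maximum frequency: 3

3


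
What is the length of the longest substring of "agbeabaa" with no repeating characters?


Input: "agbeabaa"
Sliding window (track last position of each char):
  Position 0 ('a'): window [0,0] length 1 -- new best
  Position 1 ('g'): window [0,1] length 2 -- new best
  Position 2 ('b'): window [0,2] length 3 -- new best
  Position 3 ('e'): window [0,3] length 4 -- new best
  Position 4 ('a'): repeat (last at 0), move window start to 1
  Position 4 ('a'): window [1,4] length 4
  Position 5 ('b'): repeat (last at 2), move window start to 3
  Position 5 ('b'): window [3,5] length 3
  Position 6 ('a'): repeat (last at 4), move window start to 5
  Position 6 ('a'): window [5,6] length 2
  Position 7 ('a'): repeat (last at 6), move window start to 7
  Position 7 ('a'): window [7,7] length 1
Longest substring with no repeats: "agbe" with length 4

4


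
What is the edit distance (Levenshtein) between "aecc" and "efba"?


Computing edit distance: "aecc" -> "efba"
DP table:
           e    f    b    a
      0    1    2    3    4
  a   1    1    2    3    3
  e   2    1    2    3    4
  c   3    2    2    3    4
  c   4    3    3    3    4
Edit distance = dp[4][4] = 4

4


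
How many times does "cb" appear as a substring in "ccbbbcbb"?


Searching for "cb" in "ccbbbcbb"
Scanning each position:
  Position 0: "cc" => no
  Position 1: "cb" => MATCH
  Position 2: "bb" => no
  Position 3: "bb" => no
  Position 4: "bc" => no
  Position 5: "cb" => MATCH
  Position 6: "bb" => no
Total occurrences: 2

2


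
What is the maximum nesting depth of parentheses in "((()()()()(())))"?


Input: "((()()()()(())))"
Tracking depth:
  Position 0 '(': depth becomes 1
  Position 1 '(': depth becomes 2
  Position 2 '(': depth becomes 3
  Position 3 ')': depth becomes 2
  Position 4 '(': depth becomes 3
  Position 5 ')': depth becomes 2
  Position 6 '(': depth becomes 3
  Position 7 ')': depth becomes 2
  Position 8 '(': depth becomes 3
  Position 9 ')': depth becomes 2
  Position 10 '(': depth becomes 3
  Position 11 '(': depth becomes 4
  Position 12 ')': depth becomes 3
  Position 13 ')': depth becomes 2
  Position 14 ')': depth becomes 1
  Position 15 ')': depth becomes 0
Maximum depth reached: 4

4


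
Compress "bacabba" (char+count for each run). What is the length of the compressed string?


Input: bacabba
Runs:
  'b' x 1 => "b1"
  'a' x 1 => "a1"
  'c' x 1 => "c1"
  'a' x 1 => "a1"
  'b' x 2 => "b2"
  'a' x 1 => "a1"
Compressed: "b1a1c1a1b2a1"
Compressed length: 12

12


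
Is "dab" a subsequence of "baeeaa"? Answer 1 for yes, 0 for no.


Check if "dab" is a subsequence of "baeeaa"
Greedy scan:
  Position 0 ('b'): no match needed
  Position 1 ('a'): no match needed
  Position 2 ('e'): no match needed
  Position 3 ('e'): no match needed
  Position 4 ('a'): no match needed
  Position 5 ('a'): no match needed
Only matched 0/3 characters => not a subsequence

0


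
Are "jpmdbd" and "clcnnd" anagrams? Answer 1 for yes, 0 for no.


Strings: "jpmdbd", "clcnnd"
Sorted first:  bddjmp
Sorted second: ccdlnn
Differ at position 0: 'b' vs 'c' => not anagrams

0


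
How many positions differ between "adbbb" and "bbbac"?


Comparing "adbbb" and "bbbac" position by position:
  Position 0: 'a' vs 'b' => DIFFER
  Position 1: 'd' vs 'b' => DIFFER
  Position 2: 'b' vs 'b' => same
  Position 3: 'b' vs 'a' => DIFFER
  Position 4: 'b' vs 'c' => DIFFER
Positions that differ: 4

4


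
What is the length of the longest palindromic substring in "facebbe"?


Input: "facebbe"
Checking substrings for palindromes:
  [3:7] "ebbe" (len 4) => palindrome
  [4:6] "bb" (len 2) => palindrome
Longest palindromic substring: "ebbe" with length 4

4


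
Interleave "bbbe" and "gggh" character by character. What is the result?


Interleaving "bbbe" and "gggh":
  Position 0: 'b' from first, 'g' from second => "bg"
  Position 1: 'b' from first, 'g' from second => "bg"
  Position 2: 'b' from first, 'g' from second => "bg"
  Position 3: 'e' from first, 'h' from second => "eh"
Result: bgbgbgeh

bgbgbgeh


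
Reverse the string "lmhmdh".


Input: lmhmdh
Reading characters right to left:
  Position 5: 'h'
  Position 4: 'd'
  Position 3: 'm'
  Position 2: 'h'
  Position 1: 'm'
  Position 0: 'l'
Reversed: hdmhml

hdmhml


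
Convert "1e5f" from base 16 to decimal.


Input: "1e5f" in base 16
Positional expansion:
  Digit '1' (value 1) x 16^3 = 4096
  Digit 'e' (value 14) x 16^2 = 3584
  Digit '5' (value 5) x 16^1 = 80
  Digit 'f' (value 15) x 16^0 = 15
Sum = 7775

7775


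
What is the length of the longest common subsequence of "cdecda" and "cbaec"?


LCS of "cdecda" and "cbaec"
DP table:
           c    b    a    e    c
      0    0    0    0    0    0
  c   0    1    1    1    1    1
  d   0    1    1    1    1    1
  e   0    1    1    1    2    2
  c   0    1    1    1    2    3
  d   0    1    1    1    2    3
  a   0    1    1    2    2    3
LCS length = dp[6][5] = 3

3


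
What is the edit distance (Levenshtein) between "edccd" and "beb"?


Computing edit distance: "edccd" -> "beb"
DP table:
           b    e    b
      0    1    2    3
  e   1    1    1    2
  d   2    2    2    2
  c   3    3    3    3
  c   4    4    4    4
  d   5    5    5    5
Edit distance = dp[5][3] = 5

5


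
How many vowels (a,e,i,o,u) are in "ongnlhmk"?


Input: ongnlhmk
Checking each character:
  'o' at position 0: vowel (running total: 1)
  'n' at position 1: consonant
  'g' at position 2: consonant
  'n' at position 3: consonant
  'l' at position 4: consonant
  'h' at position 5: consonant
  'm' at position 6: consonant
  'k' at position 7: consonant
Total vowels: 1

1


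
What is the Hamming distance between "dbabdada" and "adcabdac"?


Comparing "dbabdada" and "adcabdac" position by position:
  Position 0: 'd' vs 'a' => differ
  Position 1: 'b' vs 'd' => differ
  Position 2: 'a' vs 'c' => differ
  Position 3: 'b' vs 'a' => differ
  Position 4: 'd' vs 'b' => differ
  Position 5: 'a' vs 'd' => differ
  Position 6: 'd' vs 'a' => differ
  Position 7: 'a' vs 'c' => differ
Total differences (Hamming distance): 8

8


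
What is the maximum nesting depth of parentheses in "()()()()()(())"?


Input: "()()()()()(())"
Tracking depth:
  Position 0 '(': depth becomes 1
  Position 1 ')': depth becomes 0
  Position 2 '(': depth becomes 1
  Position 3 ')': depth becomes 0
  Position 4 '(': depth becomes 1
  Position 5 ')': depth becomes 0
  Position 6 '(': depth becomes 1
  Position 7 ')': depth becomes 0
  Position 8 '(': depth becomes 1
  Position 9 ')': depth becomes 0
  Position 10 '(': depth becomes 1
  Position 11 '(': depth becomes 2
  Position 12 ')': depth becomes 1
  Position 13 ')': depth becomes 0
Maximum depth reached: 2

2


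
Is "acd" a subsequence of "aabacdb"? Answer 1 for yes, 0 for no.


Check if "acd" is a subsequence of "aabacdb"
Greedy scan:
  Position 0 ('a'): matches sub[0] = 'a'
  Position 1 ('a'): no match needed
  Position 2 ('b'): no match needed
  Position 3 ('a'): no match needed
  Position 4 ('c'): matches sub[1] = 'c'
  Position 5 ('d'): matches sub[2] = 'd'
  Position 6 ('b'): no match needed
All 3 characters matched => is a subsequence

1


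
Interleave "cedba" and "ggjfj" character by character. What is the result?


Interleaving "cedba" and "ggjfj":
  Position 0: 'c' from first, 'g' from second => "cg"
  Position 1: 'e' from first, 'g' from second => "eg"
  Position 2: 'd' from first, 'j' from second => "dj"
  Position 3: 'b' from first, 'f' from second => "bf"
  Position 4: 'a' from first, 'j' from second => "aj"
Result: cgegdjbfaj

cgegdjbfaj


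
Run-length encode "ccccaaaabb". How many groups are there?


Input: ccccaaaabb
Scanning for consecutive runs:
  Group 1: 'c' x 4 (positions 0-3)
  Group 2: 'a' x 4 (positions 4-7)
  Group 3: 'b' x 2 (positions 8-9)
Total groups: 3

3


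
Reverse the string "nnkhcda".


Input: nnkhcda
Reading characters right to left:
  Position 6: 'a'
  Position 5: 'd'
  Position 4: 'c'
  Position 3: 'h'
  Position 2: 'k'
  Position 1: 'n'
  Position 0: 'n'
Reversed: adchknn

adchknn


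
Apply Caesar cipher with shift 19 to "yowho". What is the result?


Caesar cipher: shift "yowho" by 19
  'y' (pos 24) + 19 = pos 17 = 'r'
  'o' (pos 14) + 19 = pos 7 = 'h'
  'w' (pos 22) + 19 = pos 15 = 'p'
  'h' (pos 7) + 19 = pos 0 = 'a'
  'o' (pos 14) + 19 = pos 7 = 'h'
Result: rhpah

rhpah


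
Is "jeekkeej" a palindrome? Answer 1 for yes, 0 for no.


Input: jeekkeej
Reversed: jeekkeej
  Compare pos 0 ('j') with pos 7 ('j'): match
  Compare pos 1 ('e') with pos 6 ('e'): match
  Compare pos 2 ('e') with pos 5 ('e'): match
  Compare pos 3 ('k') with pos 4 ('k'): match
Result: palindrome

1


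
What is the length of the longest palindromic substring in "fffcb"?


Input: "fffcb"
Checking substrings for palindromes:
  [0:3] "fff" (len 3) => palindrome
  [0:2] "ff" (len 2) => palindrome
  [1:3] "ff" (len 2) => palindrome
Longest palindromic substring: "fff" with length 3

3


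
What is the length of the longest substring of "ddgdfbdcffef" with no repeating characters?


Input: "ddgdfbdcffef"
Sliding window (track last position of each char):
  Position 0 ('d'): window [0,0] length 1 -- new best
  Position 1 ('d'): repeat (last at 0), move window start to 1
  Position 1 ('d'): window [1,1] length 1
  Position 2 ('g'): window [1,2] length 2 -- new best
  Position 3 ('d'): repeat (last at 1), move window start to 2
  Position 3 ('d'): window [2,3] length 2
  Position 4 ('f'): window [2,4] length 3 -- new best
  Position 5 ('b'): window [2,5] length 4 -- new best
  Position 6 ('d'): repeat (last at 3), move window start to 4
  Position 6 ('d'): window [4,6] length 3
  Position 7 ('c'): window [4,7] length 4
  Position 8 ('f'): repeat (last at 4), move window start to 5
  Position 8 ('f'): window [5,8] length 4
  Position 9 ('f'): repeat (last at 8), move window start to 9
  Position 9 ('f'): window [9,9] length 1
  Position 10 ('e'): window [9,10] length 2
  Position 11 ('f'): repeat (last at 9), move window start to 10
  Position 11 ('f'): window [10,11] length 2
Longest substring with no repeats: "gdfb" with length 4

4


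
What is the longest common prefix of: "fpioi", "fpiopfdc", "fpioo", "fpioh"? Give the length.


Words: fpioi, fpiopfdc, fpioo, fpioh
  Position 0: all 'f' => match
  Position 1: all 'p' => match
  Position 2: all 'i' => match
  Position 3: all 'o' => match
  Position 4: ('i', 'p', 'o', 'h') => mismatch, stop
LCP = "fpio" (length 4)

4


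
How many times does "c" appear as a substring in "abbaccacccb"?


Searching for "c" in "abbaccacccb"
Scanning each position:
  Position 0: "a" => no
  Position 1: "b" => no
  Position 2: "b" => no
  Position 3: "a" => no
  Position 4: "c" => MATCH
  Position 5: "c" => MATCH
  Position 6: "a" => no
  Position 7: "c" => MATCH
  Position 8: "c" => MATCH
  Position 9: "c" => MATCH
  Position 10: "b" => no
Total occurrences: 5

5


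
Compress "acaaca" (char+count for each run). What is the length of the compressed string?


Input: acaaca
Runs:
  'a' x 1 => "a1"
  'c' x 1 => "c1"
  'a' x 2 => "a2"
  'c' x 1 => "c1"
  'a' x 1 => "a1"
Compressed: "a1c1a2c1a1"
Compressed length: 10

10


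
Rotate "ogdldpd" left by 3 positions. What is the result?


Input: "ogdldpd", rotate left by 3
First 3 characters: "ogd"
Remaining characters: "ldpd"
Concatenate remaining + first: "ldpd" + "ogd" = "ldpdogd"

ldpdogd


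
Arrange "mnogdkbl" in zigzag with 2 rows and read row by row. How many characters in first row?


Zigzag "mnogdkbl" into 2 rows:
Placing characters:
  'm' => row 0
  'n' => row 1
  'o' => row 0
  'g' => row 1
  'd' => row 0
  'k' => row 1
  'b' => row 0
  'l' => row 1
Rows:
  Row 0: "modb"
  Row 1: "ngkl"
First row length: 4

4


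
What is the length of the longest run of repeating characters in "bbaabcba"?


Input: "bbaabcba"
Scanning for longest run:
  Position 1 ('b'): continues run of 'b', length=2
  Position 2 ('a'): new char, reset run to 1
  Position 3 ('a'): continues run of 'a', length=2
  Position 4 ('b'): new char, reset run to 1
  Position 5 ('c'): new char, reset run to 1
  Position 6 ('b'): new char, reset run to 1
  Position 7 ('a'): new char, reset run to 1
Longest run: 'b' with length 2

2


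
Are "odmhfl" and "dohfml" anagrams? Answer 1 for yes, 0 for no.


Strings: "odmhfl", "dohfml"
Sorted first:  dfhlmo
Sorted second: dfhlmo
Sorted forms match => anagrams

1


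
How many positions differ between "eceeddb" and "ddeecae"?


Comparing "eceeddb" and "ddeecae" position by position:
  Position 0: 'e' vs 'd' => DIFFER
  Position 1: 'c' vs 'd' => DIFFER
  Position 2: 'e' vs 'e' => same
  Position 3: 'e' vs 'e' => same
  Position 4: 'd' vs 'c' => DIFFER
  Position 5: 'd' vs 'a' => DIFFER
  Position 6: 'b' vs 'e' => DIFFER
Positions that differ: 5

5


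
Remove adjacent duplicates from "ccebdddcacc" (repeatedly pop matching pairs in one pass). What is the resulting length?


Input: ccebdddcacc
Stack-based adjacent duplicate removal:
  Read 'c': push. Stack: c
  Read 'c': matches stack top 'c' => pop. Stack: (empty)
  Read 'e': push. Stack: e
  Read 'b': push. Stack: eb
  Read 'd': push. Stack: ebd
  Read 'd': matches stack top 'd' => pop. Stack: eb
  Read 'd': push. Stack: ebd
  Read 'c': push. Stack: ebdc
  Read 'a': push. Stack: ebdca
  Read 'c': push. Stack: ebdcac
  Read 'c': matches stack top 'c' => pop. Stack: ebdca
Final stack: "ebdca" (length 5)

5


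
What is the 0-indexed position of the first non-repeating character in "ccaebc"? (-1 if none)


Input: ccaebc
Character frequencies:
  'a': 1
  'b': 1
  'c': 3
  'e': 1
Scanning left to right for freq == 1:
  Position 0 ('c'): freq=3, skip
  Position 1 ('c'): freq=3, skip
  Position 2 ('a'): unique! => answer = 2

2


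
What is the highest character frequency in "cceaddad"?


Input: cceaddad
Character counts:
  'a': 2
  'c': 2
  'd': 3
  'e': 1
Maximum frequency: 3

3


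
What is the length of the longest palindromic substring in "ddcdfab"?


Input: "ddcdfab"
Checking substrings for palindromes:
  [1:4] "dcd" (len 3) => palindrome
  [0:2] "dd" (len 2) => palindrome
Longest palindromic substring: "dcd" with length 3

3


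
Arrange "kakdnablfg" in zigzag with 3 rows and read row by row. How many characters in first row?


Zigzag "kakdnablfg" into 3 rows:
Placing characters:
  'k' => row 0
  'a' => row 1
  'k' => row 2
  'd' => row 1
  'n' => row 0
  'a' => row 1
  'b' => row 2
  'l' => row 1
  'f' => row 0
  'g' => row 1
Rows:
  Row 0: "knf"
  Row 1: "adalg"
  Row 2: "kb"
First row length: 3

3


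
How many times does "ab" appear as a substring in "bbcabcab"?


Searching for "ab" in "bbcabcab"
Scanning each position:
  Position 0: "bb" => no
  Position 1: "bc" => no
  Position 2: "ca" => no
  Position 3: "ab" => MATCH
  Position 4: "bc" => no
  Position 5: "ca" => no
  Position 6: "ab" => MATCH
Total occurrences: 2

2


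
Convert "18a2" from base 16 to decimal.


Input: "18a2" in base 16
Positional expansion:
  Digit '1' (value 1) x 16^3 = 4096
  Digit '8' (value 8) x 16^2 = 2048
  Digit 'a' (value 10) x 16^1 = 160
  Digit '2' (value 2) x 16^0 = 2
Sum = 6306

6306


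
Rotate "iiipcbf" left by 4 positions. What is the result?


Input: "iiipcbf", rotate left by 4
First 4 characters: "iiip"
Remaining characters: "cbf"
Concatenate remaining + first: "cbf" + "iiip" = "cbfiiip"

cbfiiip


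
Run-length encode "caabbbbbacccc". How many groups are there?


Input: caabbbbbacccc
Scanning for consecutive runs:
  Group 1: 'c' x 1 (positions 0-0)
  Group 2: 'a' x 2 (positions 1-2)
  Group 3: 'b' x 5 (positions 3-7)
  Group 4: 'a' x 1 (positions 8-8)
  Group 5: 'c' x 4 (positions 9-12)
Total groups: 5

5


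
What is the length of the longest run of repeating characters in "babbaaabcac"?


Input: "babbaaabcac"
Scanning for longest run:
  Position 1 ('a'): new char, reset run to 1
  Position 2 ('b'): new char, reset run to 1
  Position 3 ('b'): continues run of 'b', length=2
  Position 4 ('a'): new char, reset run to 1
  Position 5 ('a'): continues run of 'a', length=2
  Position 6 ('a'): continues run of 'a', length=3
  Position 7 ('b'): new char, reset run to 1
  Position 8 ('c'): new char, reset run to 1
  Position 9 ('a'): new char, reset run to 1
  Position 10 ('c'): new char, reset run to 1
Longest run: 'a' with length 3

3


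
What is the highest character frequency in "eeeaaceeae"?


Input: eeeaaceeae
Character counts:
  'a': 3
  'c': 1
  'e': 6
Maximum frequency: 6

6


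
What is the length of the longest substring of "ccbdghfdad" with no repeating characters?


Input: "ccbdghfdad"
Sliding window (track last position of each char):
  Position 0 ('c'): window [0,0] length 1 -- new best
  Position 1 ('c'): repeat (last at 0), move window start to 1
  Position 1 ('c'): window [1,1] length 1
  Position 2 ('b'): window [1,2] length 2 -- new best
  Position 3 ('d'): window [1,3] length 3 -- new best
  Position 4 ('g'): window [1,4] length 4 -- new best
  Position 5 ('h'): window [1,5] length 5 -- new best
  Position 6 ('f'): window [1,6] length 6 -- new best
  Position 7 ('d'): repeat (last at 3), move window start to 4
  Position 7 ('d'): window [4,7] length 4
  Position 8 ('a'): window [4,8] length 5
  Position 9 ('d'): repeat (last at 7), move window start to 8
  Position 9 ('d'): window [8,9] length 2
Longest substring with no repeats: "cbdghf" with length 6

6


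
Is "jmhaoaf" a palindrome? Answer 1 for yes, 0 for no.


Input: jmhaoaf
Reversed: faoahmj
  Compare pos 0 ('j') with pos 6 ('f'): MISMATCH
  Compare pos 1 ('m') with pos 5 ('a'): MISMATCH
  Compare pos 2 ('h') with pos 4 ('o'): MISMATCH
Result: not a palindrome

0


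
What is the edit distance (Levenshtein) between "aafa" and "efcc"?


Computing edit distance: "aafa" -> "efcc"
DP table:
           e    f    c    c
      0    1    2    3    4
  a   1    1    2    3    4
  a   2    2    2    3    4
  f   3    3    2    3    4
  a   4    4    3    3    4
Edit distance = dp[4][4] = 4

4


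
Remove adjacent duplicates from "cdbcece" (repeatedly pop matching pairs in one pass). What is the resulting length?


Input: cdbcece
Stack-based adjacent duplicate removal:
  Read 'c': push. Stack: c
  Read 'd': push. Stack: cd
  Read 'b': push. Stack: cdb
  Read 'c': push. Stack: cdbc
  Read 'e': push. Stack: cdbce
  Read 'c': push. Stack: cdbcec
  Read 'e': push. Stack: cdbcece
Final stack: "cdbcece" (length 7)

7


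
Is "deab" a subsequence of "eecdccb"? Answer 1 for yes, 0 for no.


Check if "deab" is a subsequence of "eecdccb"
Greedy scan:
  Position 0 ('e'): no match needed
  Position 1 ('e'): no match needed
  Position 2 ('c'): no match needed
  Position 3 ('d'): matches sub[0] = 'd'
  Position 4 ('c'): no match needed
  Position 5 ('c'): no match needed
  Position 6 ('b'): no match needed
Only matched 1/4 characters => not a subsequence

0


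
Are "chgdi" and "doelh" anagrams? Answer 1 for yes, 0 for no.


Strings: "chgdi", "doelh"
Sorted first:  cdghi
Sorted second: dehlo
Differ at position 0: 'c' vs 'd' => not anagrams

0


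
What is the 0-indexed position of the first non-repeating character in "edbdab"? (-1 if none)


Input: edbdab
Character frequencies:
  'a': 1
  'b': 2
  'd': 2
  'e': 1
Scanning left to right for freq == 1:
  Position 0 ('e'): unique! => answer = 0

0


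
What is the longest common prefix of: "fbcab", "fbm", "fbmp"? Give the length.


Words: fbcab, fbm, fbmp
  Position 0: all 'f' => match
  Position 1: all 'b' => match
  Position 2: ('c', 'm', 'm') => mismatch, stop
LCP = "fb" (length 2)

2


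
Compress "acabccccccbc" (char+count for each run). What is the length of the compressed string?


Input: acabccccccbc
Runs:
  'a' x 1 => "a1"
  'c' x 1 => "c1"
  'a' x 1 => "a1"
  'b' x 1 => "b1"
  'c' x 6 => "c6"
  'b' x 1 => "b1"
  'c' x 1 => "c1"
Compressed: "a1c1a1b1c6b1c1"
Compressed length: 14

14


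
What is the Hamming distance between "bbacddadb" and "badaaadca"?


Comparing "bbacddadb" and "badaaadca" position by position:
  Position 0: 'b' vs 'b' => same
  Position 1: 'b' vs 'a' => differ
  Position 2: 'a' vs 'd' => differ
  Position 3: 'c' vs 'a' => differ
  Position 4: 'd' vs 'a' => differ
  Position 5: 'd' vs 'a' => differ
  Position 6: 'a' vs 'd' => differ
  Position 7: 'd' vs 'c' => differ
  Position 8: 'b' vs 'a' => differ
Total differences (Hamming distance): 8

8


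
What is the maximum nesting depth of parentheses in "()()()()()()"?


Input: "()()()()()()"
Tracking depth:
  Position 0 '(': depth becomes 1
  Position 1 ')': depth becomes 0
  Position 2 '(': depth becomes 1
  Position 3 ')': depth becomes 0
  Position 4 '(': depth becomes 1
  Position 5 ')': depth becomes 0
  Position 6 '(': depth becomes 1
  Position 7 ')': depth becomes 0
  Position 8 '(': depth becomes 1
  Position 9 ')': depth becomes 0
  Position 10 '(': depth becomes 1
  Position 11 ')': depth becomes 0
Maximum depth reached: 1

1


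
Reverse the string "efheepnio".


Input: efheepnio
Reading characters right to left:
  Position 8: 'o'
  Position 7: 'i'
  Position 6: 'n'
  Position 5: 'p'
  Position 4: 'e'
  Position 3: 'e'
  Position 2: 'h'
  Position 1: 'f'
  Position 0: 'e'
Reversed: oinpeehfe

oinpeehfe


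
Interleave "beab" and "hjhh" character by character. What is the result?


Interleaving "beab" and "hjhh":
  Position 0: 'b' from first, 'h' from second => "bh"
  Position 1: 'e' from first, 'j' from second => "ej"
  Position 2: 'a' from first, 'h' from second => "ah"
  Position 3: 'b' from first, 'h' from second => "bh"
Result: bhejahbh

bhejahbh


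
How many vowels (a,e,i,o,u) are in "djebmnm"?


Input: djebmnm
Checking each character:
  'd' at position 0: consonant
  'j' at position 1: consonant
  'e' at position 2: vowel (running total: 1)
  'b' at position 3: consonant
  'm' at position 4: consonant
  'n' at position 5: consonant
  'm' at position 6: consonant
Total vowels: 1

1


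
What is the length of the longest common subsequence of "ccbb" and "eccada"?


LCS of "ccbb" and "eccada"
DP table:
           e    c    c    a    d    a
      0    0    0    0    0    0    0
  c   0    0    1    1    1    1    1
  c   0    0    1    2    2    2    2
  b   0    0    1    2    2    2    2
  b   0    0    1    2    2    2    2
LCS length = dp[4][6] = 2

2


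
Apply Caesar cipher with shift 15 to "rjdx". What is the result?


Caesar cipher: shift "rjdx" by 15
  'r' (pos 17) + 15 = pos 6 = 'g'
  'j' (pos 9) + 15 = pos 24 = 'y'
  'd' (pos 3) + 15 = pos 18 = 's'
  'x' (pos 23) + 15 = pos 12 = 'm'
Result: gysm

gysm


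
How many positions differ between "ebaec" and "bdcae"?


Comparing "ebaec" and "bdcae" position by position:
  Position 0: 'e' vs 'b' => DIFFER
  Position 1: 'b' vs 'd' => DIFFER
  Position 2: 'a' vs 'c' => DIFFER
  Position 3: 'e' vs 'a' => DIFFER
  Position 4: 'c' vs 'e' => DIFFER
Positions that differ: 5

5


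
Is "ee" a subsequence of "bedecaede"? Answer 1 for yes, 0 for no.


Check if "ee" is a subsequence of "bedecaede"
Greedy scan:
  Position 0 ('b'): no match needed
  Position 1 ('e'): matches sub[0] = 'e'
  Position 2 ('d'): no match needed
  Position 3 ('e'): matches sub[1] = 'e'
  Position 4 ('c'): no match needed
  Position 5 ('a'): no match needed
  Position 6 ('e'): no match needed
  Position 7 ('d'): no match needed
  Position 8 ('e'): no match needed
All 2 characters matched => is a subsequence

1


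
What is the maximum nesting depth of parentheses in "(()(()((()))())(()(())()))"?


Input: "(()(()((()))())(()(())()))"
Tracking depth:
  Position 0 '(': depth becomes 1
  Position 1 '(': depth becomes 2
  Position 2 ')': depth becomes 1
  Position 3 '(': depth becomes 2
  Position 4 '(': depth becomes 3
  Position 5 ')': depth becomes 2
  Position 6 '(': depth becomes 3
  Position 7 '(': depth becomes 4
  Position 8 '(': depth becomes 5
  Position 9 ')': depth becomes 4
  Position 10 ')': depth becomes 3
  Position 11 ')': depth becomes 2
  Position 12 '(': depth becomes 3
  Position 13 ')': depth becomes 2
  Position 14 ')': depth becomes 1
  Position 15 '(': depth becomes 2
  Position 16 '(': depth becomes 3
  Position 17 ')': depth becomes 2
  Position 18 '(': depth becomes 3
  Position 19 '(': depth becomes 4
  Position 20 ')': depth becomes 3
  Position 21 ')': depth becomes 2
  Position 22 '(': depth becomes 3
  Position 23 ')': depth becomes 2
  Position 24 ')': depth becomes 1
  Position 25 ')': depth becomes 0
Maximum depth reached: 5

5


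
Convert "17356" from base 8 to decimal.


Input: "17356" in base 8
Positional expansion:
  Digit '1' (value 1) x 8^4 = 4096
  Digit '7' (value 7) x 8^3 = 3584
  Digit '3' (value 3) x 8^2 = 192
  Digit '5' (value 5) x 8^1 = 40
  Digit '6' (value 6) x 8^0 = 6
Sum = 7918

7918


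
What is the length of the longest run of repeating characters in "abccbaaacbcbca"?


Input: "abccbaaacbcbca"
Scanning for longest run:
  Position 1 ('b'): new char, reset run to 1
  Position 2 ('c'): new char, reset run to 1
  Position 3 ('c'): continues run of 'c', length=2
  Position 4 ('b'): new char, reset run to 1
  Position 5 ('a'): new char, reset run to 1
  Position 6 ('a'): continues run of 'a', length=2
  Position 7 ('a'): continues run of 'a', length=3
  Position 8 ('c'): new char, reset run to 1
  Position 9 ('b'): new char, reset run to 1
  Position 10 ('c'): new char, reset run to 1
  Position 11 ('b'): new char, reset run to 1
  Position 12 ('c'): new char, reset run to 1
  Position 13 ('a'): new char, reset run to 1
Longest run: 'a' with length 3

3


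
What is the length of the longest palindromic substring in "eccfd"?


Input: "eccfd"
Checking substrings for palindromes:
  [1:3] "cc" (len 2) => palindrome
Longest palindromic substring: "cc" with length 2

2


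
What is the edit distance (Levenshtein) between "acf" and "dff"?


Computing edit distance: "acf" -> "dff"
DP table:
           d    f    f
      0    1    2    3
  a   1    1    2    3
  c   2    2    2    3
  f   3    3    2    2
Edit distance = dp[3][3] = 2

2


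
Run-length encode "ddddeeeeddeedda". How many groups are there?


Input: ddddeeeeddeedda
Scanning for consecutive runs:
  Group 1: 'd' x 4 (positions 0-3)
  Group 2: 'e' x 4 (positions 4-7)
  Group 3: 'd' x 2 (positions 8-9)
  Group 4: 'e' x 2 (positions 10-11)
  Group 5: 'd' x 2 (positions 12-13)
  Group 6: 'a' x 1 (positions 14-14)
Total groups: 6

6


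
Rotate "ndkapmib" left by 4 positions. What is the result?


Input: "ndkapmib", rotate left by 4
First 4 characters: "ndka"
Remaining characters: "pmib"
Concatenate remaining + first: "pmib" + "ndka" = "pmibndka"

pmibndka


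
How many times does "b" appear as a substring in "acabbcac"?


Searching for "b" in "acabbcac"
Scanning each position:
  Position 0: "a" => no
  Position 1: "c" => no
  Position 2: "a" => no
  Position 3: "b" => MATCH
  Position 4: "b" => MATCH
  Position 5: "c" => no
  Position 6: "a" => no
  Position 7: "c" => no
Total occurrences: 2

2


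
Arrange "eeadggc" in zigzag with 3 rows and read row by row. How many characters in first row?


Zigzag "eeadggc" into 3 rows:
Placing characters:
  'e' => row 0
  'e' => row 1
  'a' => row 2
  'd' => row 1
  'g' => row 0
  'g' => row 1
  'c' => row 2
Rows:
  Row 0: "eg"
  Row 1: "edg"
  Row 2: "ac"
First row length: 2

2


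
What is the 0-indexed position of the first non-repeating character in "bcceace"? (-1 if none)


Input: bcceace
Character frequencies:
  'a': 1
  'b': 1
  'c': 3
  'e': 2
Scanning left to right for freq == 1:
  Position 0 ('b'): unique! => answer = 0

0


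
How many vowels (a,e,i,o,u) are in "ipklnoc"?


Input: ipklnoc
Checking each character:
  'i' at position 0: vowel (running total: 1)
  'p' at position 1: consonant
  'k' at position 2: consonant
  'l' at position 3: consonant
  'n' at position 4: consonant
  'o' at position 5: vowel (running total: 2)
  'c' at position 6: consonant
Total vowels: 2

2


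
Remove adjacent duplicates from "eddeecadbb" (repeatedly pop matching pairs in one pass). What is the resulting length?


Input: eddeecadbb
Stack-based adjacent duplicate removal:
  Read 'e': push. Stack: e
  Read 'd': push. Stack: ed
  Read 'd': matches stack top 'd' => pop. Stack: e
  Read 'e': matches stack top 'e' => pop. Stack: (empty)
  Read 'e': push. Stack: e
  Read 'c': push. Stack: ec
  Read 'a': push. Stack: eca
  Read 'd': push. Stack: ecad
  Read 'b': push. Stack: ecadb
  Read 'b': matches stack top 'b' => pop. Stack: ecad
Final stack: "ecad" (length 4)

4


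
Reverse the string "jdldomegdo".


Input: jdldomegdo
Reading characters right to left:
  Position 9: 'o'
  Position 8: 'd'
  Position 7: 'g'
  Position 6: 'e'
  Position 5: 'm'
  Position 4: 'o'
  Position 3: 'd'
  Position 2: 'l'
  Position 1: 'd'
  Position 0: 'j'
Reversed: odgemodldj

odgemodldj


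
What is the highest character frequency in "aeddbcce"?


Input: aeddbcce
Character counts:
  'a': 1
  'b': 1
  'c': 2
  'd': 2
  'e': 2
Maximum frequency: 2

2


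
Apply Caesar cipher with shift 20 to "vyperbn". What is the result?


Caesar cipher: shift "vyperbn" by 20
  'v' (pos 21) + 20 = pos 15 = 'p'
  'y' (pos 24) + 20 = pos 18 = 's'
  'p' (pos 15) + 20 = pos 9 = 'j'
  'e' (pos 4) + 20 = pos 24 = 'y'
  'r' (pos 17) + 20 = pos 11 = 'l'
  'b' (pos 1) + 20 = pos 21 = 'v'
  'n' (pos 13) + 20 = pos 7 = 'h'
Result: psjylvh

psjylvh


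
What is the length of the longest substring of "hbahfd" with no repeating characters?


Input: "hbahfd"
Sliding window (track last position of each char):
  Position 0 ('h'): window [0,0] length 1 -- new best
  Position 1 ('b'): window [0,1] length 2 -- new best
  Position 2 ('a'): window [0,2] length 3 -- new best
  Position 3 ('h'): repeat (last at 0), move window start to 1
  Position 3 ('h'): window [1,3] length 3
  Position 4 ('f'): window [1,4] length 4 -- new best
  Position 5 ('d'): window [1,5] length 5 -- new best
Longest substring with no repeats: "bahfd" with length 5

5


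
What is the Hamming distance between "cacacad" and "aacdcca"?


Comparing "cacacad" and "aacdcca" position by position:
  Position 0: 'c' vs 'a' => differ
  Position 1: 'a' vs 'a' => same
  Position 2: 'c' vs 'c' => same
  Position 3: 'a' vs 'd' => differ
  Position 4: 'c' vs 'c' => same
  Position 5: 'a' vs 'c' => differ
  Position 6: 'd' vs 'a' => differ
Total differences (Hamming distance): 4

4


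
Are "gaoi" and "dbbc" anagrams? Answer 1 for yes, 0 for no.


Strings: "gaoi", "dbbc"
Sorted first:  agio
Sorted second: bbcd
Differ at position 0: 'a' vs 'b' => not anagrams

0


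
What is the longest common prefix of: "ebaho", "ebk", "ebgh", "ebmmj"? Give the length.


Words: ebaho, ebk, ebgh, ebmmj
  Position 0: all 'e' => match
  Position 1: all 'b' => match
  Position 2: ('a', 'k', 'g', 'm') => mismatch, stop
LCP = "eb" (length 2)

2


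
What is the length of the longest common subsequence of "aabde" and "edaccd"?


LCS of "aabde" and "edaccd"
DP table:
           e    d    a    c    c    d
      0    0    0    0    0    0    0
  a   0    0    0    1    1    1    1
  a   0    0    0    1    1    1    1
  b   0    0    0    1    1    1    1
  d   0    0    1    1    1    1    2
  e   0    1    1    1    1    1    2
LCS length = dp[5][6] = 2

2


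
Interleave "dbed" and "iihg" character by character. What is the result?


Interleaving "dbed" and "iihg":
  Position 0: 'd' from first, 'i' from second => "di"
  Position 1: 'b' from first, 'i' from second => "bi"
  Position 2: 'e' from first, 'h' from second => "eh"
  Position 3: 'd' from first, 'g' from second => "dg"
Result: dibiehdg

dibiehdg


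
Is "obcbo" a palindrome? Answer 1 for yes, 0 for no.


Input: obcbo
Reversed: obcbo
  Compare pos 0 ('o') with pos 4 ('o'): match
  Compare pos 1 ('b') with pos 3 ('b'): match
Result: palindrome

1
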